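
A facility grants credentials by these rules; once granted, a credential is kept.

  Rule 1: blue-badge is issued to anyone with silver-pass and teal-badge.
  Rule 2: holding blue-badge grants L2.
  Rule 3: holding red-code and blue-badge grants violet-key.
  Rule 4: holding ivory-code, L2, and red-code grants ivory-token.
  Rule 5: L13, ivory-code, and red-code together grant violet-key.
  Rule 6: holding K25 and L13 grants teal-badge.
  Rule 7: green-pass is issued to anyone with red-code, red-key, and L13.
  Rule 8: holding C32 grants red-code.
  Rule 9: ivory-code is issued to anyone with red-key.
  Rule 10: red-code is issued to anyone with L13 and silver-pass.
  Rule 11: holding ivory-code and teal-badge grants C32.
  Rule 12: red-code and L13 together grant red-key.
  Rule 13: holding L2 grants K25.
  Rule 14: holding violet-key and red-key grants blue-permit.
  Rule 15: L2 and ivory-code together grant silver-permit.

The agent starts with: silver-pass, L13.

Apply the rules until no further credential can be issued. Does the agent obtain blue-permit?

Holding L13 and silver-pass grants red-code (Rule 10).
Holding red-code and L13 grants red-key (Rule 12).
Holding red-key grants ivory-code (Rule 9).
Holding L13, ivory-code, and red-code grants violet-key (Rule 5).
Holding violet-key and red-key grants blue-permit (Rule 14).

Yes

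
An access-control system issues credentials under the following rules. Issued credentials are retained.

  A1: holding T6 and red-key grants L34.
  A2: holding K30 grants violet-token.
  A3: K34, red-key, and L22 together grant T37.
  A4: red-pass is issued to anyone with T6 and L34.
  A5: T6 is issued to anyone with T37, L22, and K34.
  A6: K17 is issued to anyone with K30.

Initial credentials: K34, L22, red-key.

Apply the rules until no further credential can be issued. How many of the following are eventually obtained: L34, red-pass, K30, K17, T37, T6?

Holding K34, red-key, and L22 grants T37 (A3).
Holding T37, L22, and K34 grants T6 (A5).
Holding T6 and red-key grants L34 (A1).
Holding T6 and L34 grants red-pass (A4).
L34: reached.
red-pass: reached.
No rule produces K30, and it is not given.
K17 would need K30 (A6), but K30 is never granted.
T37: reached.
T6: reached.
Reached: L34, red-pass, T37, and T6 — 4 of the 6.

4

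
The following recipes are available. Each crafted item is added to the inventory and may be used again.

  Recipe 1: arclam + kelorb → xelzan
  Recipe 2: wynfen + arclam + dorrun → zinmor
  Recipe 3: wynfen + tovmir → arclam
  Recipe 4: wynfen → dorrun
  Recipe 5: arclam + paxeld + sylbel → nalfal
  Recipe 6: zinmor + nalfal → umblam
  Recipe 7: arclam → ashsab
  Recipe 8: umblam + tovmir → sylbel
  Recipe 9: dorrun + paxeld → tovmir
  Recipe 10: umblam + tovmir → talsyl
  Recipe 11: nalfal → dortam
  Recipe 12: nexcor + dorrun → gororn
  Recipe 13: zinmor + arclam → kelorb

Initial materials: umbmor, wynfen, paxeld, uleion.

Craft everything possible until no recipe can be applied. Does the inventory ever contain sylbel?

sylbel would need umblam and tovmir (Recipe 8), but umblam is never obtained.

No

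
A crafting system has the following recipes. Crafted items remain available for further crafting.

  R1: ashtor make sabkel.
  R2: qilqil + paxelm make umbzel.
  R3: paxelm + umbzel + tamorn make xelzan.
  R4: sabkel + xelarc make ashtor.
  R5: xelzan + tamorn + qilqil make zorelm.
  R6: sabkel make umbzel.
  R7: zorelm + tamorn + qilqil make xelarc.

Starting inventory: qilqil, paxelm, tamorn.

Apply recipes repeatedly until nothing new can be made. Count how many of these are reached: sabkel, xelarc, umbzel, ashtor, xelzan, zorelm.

4

Using R2, qilqil and paxelm make umbzel.
paxelm + umbzel + tamorn → xelzan (R3).
xelzan + tamorn + qilqil → zorelm (R5).
Using R7, zorelm, tamorn, and qilqil make xelarc.
sabkel would need ashtor (R1), but ashtor is never obtained.
xelarc: reached.
umbzel: reached.
ashtor would need sabkel and xelarc (R4), but sabkel is never obtained.
xelzan: reached.
zorelm: reached.
Reached: xelarc, umbzel, xelzan, and zorelm — 4 of the 6.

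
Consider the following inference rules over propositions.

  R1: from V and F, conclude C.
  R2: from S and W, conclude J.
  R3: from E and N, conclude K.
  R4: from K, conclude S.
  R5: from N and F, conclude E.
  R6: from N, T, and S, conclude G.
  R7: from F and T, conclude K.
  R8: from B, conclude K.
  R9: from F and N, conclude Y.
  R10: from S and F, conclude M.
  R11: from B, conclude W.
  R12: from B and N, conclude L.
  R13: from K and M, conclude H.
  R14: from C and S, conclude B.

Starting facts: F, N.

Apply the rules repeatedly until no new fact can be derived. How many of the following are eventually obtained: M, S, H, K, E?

5

N and F hold, so E follows (R5).
From E and N, R3 gives K.
From K, R4 gives S.
From S and F, R10 gives M.
K and M hold, so H follows (R13).
M: reached.
S: reached.
H: reached.
K: reached.
E: reached.
All 5 are reached.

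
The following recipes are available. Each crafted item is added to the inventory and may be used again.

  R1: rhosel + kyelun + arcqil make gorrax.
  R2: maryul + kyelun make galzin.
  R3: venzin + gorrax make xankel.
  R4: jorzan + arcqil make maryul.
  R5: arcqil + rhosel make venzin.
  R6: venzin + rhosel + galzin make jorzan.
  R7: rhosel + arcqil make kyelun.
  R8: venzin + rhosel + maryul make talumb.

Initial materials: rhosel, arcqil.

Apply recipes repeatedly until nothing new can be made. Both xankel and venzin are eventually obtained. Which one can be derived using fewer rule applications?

venzin

venzin: arcqil + rhosel → venzin (R5). [1 rule application]
xankel: Using R7, rhosel and arcqil make kyelun. arcqil + rhosel → venzin (R5). rhosel + kyelun + arcqil → gorrax (R1). Using R3, venzin and gorrax make xankel. [4 rule applications]
venzin needs fewer.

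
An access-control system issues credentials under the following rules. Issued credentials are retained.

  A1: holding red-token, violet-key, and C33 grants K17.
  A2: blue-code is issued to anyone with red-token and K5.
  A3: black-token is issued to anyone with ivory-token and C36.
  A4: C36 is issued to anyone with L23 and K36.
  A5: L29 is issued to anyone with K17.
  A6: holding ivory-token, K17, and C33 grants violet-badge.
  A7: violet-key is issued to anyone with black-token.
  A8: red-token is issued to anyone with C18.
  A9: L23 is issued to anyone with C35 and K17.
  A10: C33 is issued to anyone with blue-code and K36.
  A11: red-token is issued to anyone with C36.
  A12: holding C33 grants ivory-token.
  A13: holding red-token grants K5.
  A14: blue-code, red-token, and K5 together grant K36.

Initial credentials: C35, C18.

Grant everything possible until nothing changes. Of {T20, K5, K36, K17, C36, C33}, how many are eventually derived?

3

Holding C18 grants red-token (A8).
Holding red-token grants K5 (A13).
Holding red-token and K5 grants blue-code (A2).
Holding blue-code, red-token, and K5 grants K36 (A14).
Holding blue-code and K36 grants C33 (A10).
No rule produces T20, and it is not given.
K5: reached.
K36: reached.
K17 would need red-token, violet-key, and C33 (A1), but violet-key is never granted.
C36 would need L23 and K36 (A4), but L23 is never granted.
C33: reached.
Reached: K5, K36, and C33 — 3 of the 6.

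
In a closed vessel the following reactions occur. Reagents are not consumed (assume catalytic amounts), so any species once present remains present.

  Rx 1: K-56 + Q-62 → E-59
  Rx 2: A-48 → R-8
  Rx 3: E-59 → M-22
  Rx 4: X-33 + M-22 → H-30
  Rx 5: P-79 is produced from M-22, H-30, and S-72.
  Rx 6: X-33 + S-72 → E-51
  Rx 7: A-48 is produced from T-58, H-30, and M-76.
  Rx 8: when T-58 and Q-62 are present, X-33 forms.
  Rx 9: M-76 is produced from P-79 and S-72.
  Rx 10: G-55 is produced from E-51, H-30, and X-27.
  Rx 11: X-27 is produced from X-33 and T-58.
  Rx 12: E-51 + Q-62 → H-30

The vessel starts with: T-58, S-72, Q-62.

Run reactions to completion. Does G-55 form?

Yes

T-58 and Q-62 present → X-33 forms (Rx 8).
X-33 and T-58 present → X-27 forms (Rx 11).
X-33 and S-72 present → E-51 forms (Rx 6).
E-51 and Q-62 present → H-30 forms (Rx 12).
E-51, H-30, and X-27 present → G-55 forms (Rx 10).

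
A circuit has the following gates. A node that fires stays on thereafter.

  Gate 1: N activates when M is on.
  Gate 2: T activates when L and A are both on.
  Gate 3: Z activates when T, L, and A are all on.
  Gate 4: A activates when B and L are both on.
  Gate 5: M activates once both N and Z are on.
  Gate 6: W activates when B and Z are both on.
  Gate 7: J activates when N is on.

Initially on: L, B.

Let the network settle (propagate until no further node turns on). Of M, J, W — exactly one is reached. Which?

W

Gate 4: B and L on → A on.
Gate 2: L and A on → T on.
Gate 3: T, L, and A on → Z on.
B and Z are on, so W activates (Gate 6).
J would need N (Gate 7), but N never turns on. M would need N and Z (Gate 5), but N never turns on.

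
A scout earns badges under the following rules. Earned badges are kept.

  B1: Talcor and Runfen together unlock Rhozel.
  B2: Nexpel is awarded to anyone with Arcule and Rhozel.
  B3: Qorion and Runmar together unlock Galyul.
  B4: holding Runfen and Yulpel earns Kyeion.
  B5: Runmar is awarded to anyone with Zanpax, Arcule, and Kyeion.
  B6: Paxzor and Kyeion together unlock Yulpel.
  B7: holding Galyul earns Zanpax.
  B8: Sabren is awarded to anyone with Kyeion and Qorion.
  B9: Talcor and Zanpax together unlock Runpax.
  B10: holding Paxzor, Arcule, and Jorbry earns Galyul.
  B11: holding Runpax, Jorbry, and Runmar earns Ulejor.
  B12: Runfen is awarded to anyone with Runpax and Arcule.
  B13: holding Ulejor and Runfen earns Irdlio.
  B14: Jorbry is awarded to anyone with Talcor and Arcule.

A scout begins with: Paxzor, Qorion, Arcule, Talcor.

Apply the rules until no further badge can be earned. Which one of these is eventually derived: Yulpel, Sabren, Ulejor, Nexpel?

With Talcor and Arcule, Jorbry is earned (B14).
With Paxzor, Arcule, and Jorbry, Galyul is earned (B10).
With Galyul, Zanpax is earned (B7).
With Talcor and Zanpax, Runpax is earned (B9).
With Runpax and Arcule, Runfen is earned (B12).
With Talcor and Runfen, Rhozel is earned (B1).
With Arcule and Rhozel, Nexpel is earned (B2).
Ulejor would need Runpax, Jorbry, and Runmar (B11), but Runmar is never earned. Yulpel would need Paxzor and Kyeion (B6), but Kyeion is never earned. Sabren would need Kyeion and Qorion (B8), but Kyeion is never earned.

Nexpel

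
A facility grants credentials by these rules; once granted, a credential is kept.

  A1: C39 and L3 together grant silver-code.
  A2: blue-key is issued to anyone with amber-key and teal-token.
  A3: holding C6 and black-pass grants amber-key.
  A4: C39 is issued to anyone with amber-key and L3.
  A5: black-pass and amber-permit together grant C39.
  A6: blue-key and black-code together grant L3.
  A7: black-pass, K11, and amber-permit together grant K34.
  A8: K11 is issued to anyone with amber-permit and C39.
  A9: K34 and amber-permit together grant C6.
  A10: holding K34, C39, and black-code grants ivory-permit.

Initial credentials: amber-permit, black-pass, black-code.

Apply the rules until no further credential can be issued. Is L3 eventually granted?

No

L3 would need blue-key and black-code (A6), but blue-key is never granted.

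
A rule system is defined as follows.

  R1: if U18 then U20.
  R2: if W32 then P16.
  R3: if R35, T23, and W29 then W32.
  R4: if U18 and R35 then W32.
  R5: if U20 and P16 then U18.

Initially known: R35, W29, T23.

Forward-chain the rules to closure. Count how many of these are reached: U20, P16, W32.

2

R35, T23, and W29 hold, so W32 follows (R3).
From W32, R2 gives P16.
U20 would need U18 (R1), but U18 is never established.
P16: reached.
W32: reached.
Reached: P16 and W32 — 2 of the 3.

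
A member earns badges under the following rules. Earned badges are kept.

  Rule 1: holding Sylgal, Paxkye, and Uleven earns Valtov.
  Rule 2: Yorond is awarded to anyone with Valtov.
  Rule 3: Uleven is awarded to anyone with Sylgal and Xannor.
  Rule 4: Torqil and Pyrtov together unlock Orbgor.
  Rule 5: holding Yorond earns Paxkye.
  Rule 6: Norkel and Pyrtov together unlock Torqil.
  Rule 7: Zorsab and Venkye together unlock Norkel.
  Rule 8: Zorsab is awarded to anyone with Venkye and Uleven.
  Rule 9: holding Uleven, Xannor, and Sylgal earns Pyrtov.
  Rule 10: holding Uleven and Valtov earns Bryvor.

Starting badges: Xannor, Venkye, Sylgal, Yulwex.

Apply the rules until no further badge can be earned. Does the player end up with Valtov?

No

Valtov would need Sylgal, Paxkye, and Uleven (Rule 1), but Paxkye is never earned.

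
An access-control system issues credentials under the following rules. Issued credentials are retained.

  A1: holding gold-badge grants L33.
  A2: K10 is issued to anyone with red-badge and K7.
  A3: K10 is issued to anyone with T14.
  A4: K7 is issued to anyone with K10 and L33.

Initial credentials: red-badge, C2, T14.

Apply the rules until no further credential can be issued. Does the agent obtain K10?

Holding T14 grants K10 (A3).

Yes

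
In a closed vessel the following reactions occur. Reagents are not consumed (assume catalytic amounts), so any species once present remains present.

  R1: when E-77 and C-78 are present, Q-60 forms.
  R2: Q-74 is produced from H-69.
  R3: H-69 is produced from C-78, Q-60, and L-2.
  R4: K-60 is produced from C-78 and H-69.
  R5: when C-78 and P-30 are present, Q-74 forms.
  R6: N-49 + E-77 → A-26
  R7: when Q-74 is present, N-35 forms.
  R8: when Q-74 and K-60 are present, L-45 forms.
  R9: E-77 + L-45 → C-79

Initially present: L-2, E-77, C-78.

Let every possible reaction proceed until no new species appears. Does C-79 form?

Yes

E-77 and C-78 present → Q-60 forms (R1).
C-78, Q-60, and L-2 present → H-69 forms (R3).
C-78 and H-69 present → K-60 forms (R4).
H-69 present → Q-74 forms (R2).
Q-74 and K-60 present → L-45 forms (R8).
E-77 and L-45 present → C-79 forms (R9).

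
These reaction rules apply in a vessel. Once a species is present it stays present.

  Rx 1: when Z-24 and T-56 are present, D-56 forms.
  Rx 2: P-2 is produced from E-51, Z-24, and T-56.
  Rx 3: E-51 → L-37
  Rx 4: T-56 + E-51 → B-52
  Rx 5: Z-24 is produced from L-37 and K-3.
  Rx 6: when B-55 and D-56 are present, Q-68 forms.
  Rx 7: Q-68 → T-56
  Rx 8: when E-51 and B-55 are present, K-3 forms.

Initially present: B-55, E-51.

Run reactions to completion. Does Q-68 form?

No

Q-68 would need B-55 and D-56 (Rx 6), but D-56 never forms.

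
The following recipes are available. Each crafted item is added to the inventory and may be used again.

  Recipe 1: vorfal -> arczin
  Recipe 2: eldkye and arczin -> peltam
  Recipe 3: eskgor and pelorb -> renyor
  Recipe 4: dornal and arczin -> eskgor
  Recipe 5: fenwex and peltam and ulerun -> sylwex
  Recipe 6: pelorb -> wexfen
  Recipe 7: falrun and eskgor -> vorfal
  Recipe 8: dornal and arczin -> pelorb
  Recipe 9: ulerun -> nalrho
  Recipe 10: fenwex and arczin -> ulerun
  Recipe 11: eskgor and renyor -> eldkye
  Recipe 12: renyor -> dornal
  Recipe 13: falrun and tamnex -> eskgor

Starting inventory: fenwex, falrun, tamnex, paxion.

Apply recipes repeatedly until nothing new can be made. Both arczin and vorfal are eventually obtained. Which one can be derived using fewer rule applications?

vorfal: falrun and tamnex -> eskgor (Recipe 13). falrun and eskgor -> vorfal (Recipe 7). [2 rule applications]
arczin: Using Recipe 13, falrun and tamnex make eskgor. Using Recipe 7, falrun and eskgor make vorfal. vorfal -> arczin (Recipe 1). [3 rule applications]
vorfal needs fewer.

vorfal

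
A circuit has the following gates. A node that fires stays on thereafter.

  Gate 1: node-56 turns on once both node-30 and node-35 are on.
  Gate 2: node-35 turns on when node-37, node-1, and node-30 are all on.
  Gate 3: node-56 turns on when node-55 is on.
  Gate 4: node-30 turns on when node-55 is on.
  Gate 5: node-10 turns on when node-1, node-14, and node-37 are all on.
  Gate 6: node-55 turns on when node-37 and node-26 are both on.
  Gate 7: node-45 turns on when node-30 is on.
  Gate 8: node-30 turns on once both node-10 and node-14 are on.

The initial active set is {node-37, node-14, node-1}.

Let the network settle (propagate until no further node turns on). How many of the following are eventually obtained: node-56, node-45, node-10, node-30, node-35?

Gate 5: node-1, node-14, and node-37 on → node-10 on.
node-10 and node-14 are on, so node-30 turns on (Gate 8).
node-30 is on, so node-45 turns on (Gate 7).
node-37, node-1, and node-30 are on, so node-35 turns on (Gate 2).
Gate 1: node-30 and node-35 on → node-56 on.
node-56: reached.
node-45: reached.
node-10: reached.
node-30: reached.
node-35: reached.
All 5 are reached.

5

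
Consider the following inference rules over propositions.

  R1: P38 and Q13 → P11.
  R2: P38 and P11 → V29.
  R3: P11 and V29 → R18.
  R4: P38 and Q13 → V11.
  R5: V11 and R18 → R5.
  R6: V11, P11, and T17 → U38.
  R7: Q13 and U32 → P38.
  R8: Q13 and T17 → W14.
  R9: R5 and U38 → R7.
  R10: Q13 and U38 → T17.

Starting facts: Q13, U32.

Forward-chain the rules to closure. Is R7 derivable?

No

R7 would need R5 and U38 (R9), but U38 is never established.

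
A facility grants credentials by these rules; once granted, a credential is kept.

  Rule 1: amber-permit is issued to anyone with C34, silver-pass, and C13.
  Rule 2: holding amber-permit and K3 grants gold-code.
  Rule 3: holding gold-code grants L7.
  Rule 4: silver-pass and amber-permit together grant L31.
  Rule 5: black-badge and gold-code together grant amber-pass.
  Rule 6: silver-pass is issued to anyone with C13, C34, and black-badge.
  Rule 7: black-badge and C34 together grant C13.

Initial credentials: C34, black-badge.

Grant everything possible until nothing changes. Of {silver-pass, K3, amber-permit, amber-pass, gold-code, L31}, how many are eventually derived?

3

Holding black-badge and C34 grants C13 (Rule 7).
Holding C13, C34, and black-badge grants silver-pass (Rule 6).
Holding C34, silver-pass, and C13 grants amber-permit (Rule 1).
Holding silver-pass and amber-permit grants L31 (Rule 4).
silver-pass: reached.
No rule produces K3, and it is not given.
amber-permit: reached.
amber-pass would need black-badge and gold-code (Rule 5), but gold-code is never granted.
gold-code would need amber-permit and K3 (Rule 2), but K3 is never granted.
L31: reached.
Reached: silver-pass, amber-permit, and L31 — 3 of the 6.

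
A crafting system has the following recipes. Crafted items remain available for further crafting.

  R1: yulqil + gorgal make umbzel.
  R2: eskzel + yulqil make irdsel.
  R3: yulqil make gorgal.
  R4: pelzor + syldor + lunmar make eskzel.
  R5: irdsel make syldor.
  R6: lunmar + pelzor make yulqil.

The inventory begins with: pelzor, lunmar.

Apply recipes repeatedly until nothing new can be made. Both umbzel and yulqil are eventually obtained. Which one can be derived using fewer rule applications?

yulqil

yulqil: lunmar + pelzor → yulqil (R6). [1 rule application]
umbzel: Using R6, lunmar and pelzor make yulqil. yulqil → gorgal (R3). Using R1, yulqil and gorgal make umbzel. [3 rule applications]
yulqil needs fewer.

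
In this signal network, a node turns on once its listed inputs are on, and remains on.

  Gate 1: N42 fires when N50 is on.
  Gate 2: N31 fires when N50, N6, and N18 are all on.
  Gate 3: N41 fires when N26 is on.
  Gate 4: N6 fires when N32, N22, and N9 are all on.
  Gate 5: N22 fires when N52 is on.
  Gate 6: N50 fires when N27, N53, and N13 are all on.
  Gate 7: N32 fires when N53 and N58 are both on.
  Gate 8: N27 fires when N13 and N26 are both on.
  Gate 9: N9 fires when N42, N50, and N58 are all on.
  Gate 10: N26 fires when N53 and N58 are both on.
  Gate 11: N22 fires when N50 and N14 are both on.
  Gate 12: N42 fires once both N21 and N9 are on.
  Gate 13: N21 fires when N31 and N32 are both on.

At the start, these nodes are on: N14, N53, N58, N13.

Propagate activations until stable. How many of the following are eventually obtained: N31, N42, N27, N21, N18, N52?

N53 and N58 are on, so N26 fires (Gate 10).
N13 and N26 are on, so N27 fires (Gate 8).
N27, N53, and N13 are on, so N50 fires (Gate 6).
N50 is on, so N42 fires (Gate 1).
N31 would need N50, N6, and N18 (Gate 2), but N18 never turns on.
N42: reached.
N27: reached.
N21 would need N31 and N32 (Gate 13), but N31 never turns on.
No rule produces N18, and it is not given.
No rule produces N52, and it is not given.
Reached: N42 and N27 — 2 of the 6.

2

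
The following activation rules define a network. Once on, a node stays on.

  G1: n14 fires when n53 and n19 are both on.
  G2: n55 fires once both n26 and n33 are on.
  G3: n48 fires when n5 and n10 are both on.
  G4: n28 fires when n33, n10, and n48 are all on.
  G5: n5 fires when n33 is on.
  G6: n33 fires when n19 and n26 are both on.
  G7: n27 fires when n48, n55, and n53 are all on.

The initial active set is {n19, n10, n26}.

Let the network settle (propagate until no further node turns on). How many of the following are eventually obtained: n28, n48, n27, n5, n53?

3

G6: n19 and n26 on → n33 on.
G5: n33 on → n5 on.
n5 and n10 are on, so n48 fires (G3).
G4: n33, n10, and n48 on → n28 on.
n28: reached.
n48: reached.
n27 would need n48, n55, and n53 (G7), but n53 never turns on.
n5: reached.
No rule produces n53, and it is not given.
Reached: n28, n48, and n5 — 3 of the 5.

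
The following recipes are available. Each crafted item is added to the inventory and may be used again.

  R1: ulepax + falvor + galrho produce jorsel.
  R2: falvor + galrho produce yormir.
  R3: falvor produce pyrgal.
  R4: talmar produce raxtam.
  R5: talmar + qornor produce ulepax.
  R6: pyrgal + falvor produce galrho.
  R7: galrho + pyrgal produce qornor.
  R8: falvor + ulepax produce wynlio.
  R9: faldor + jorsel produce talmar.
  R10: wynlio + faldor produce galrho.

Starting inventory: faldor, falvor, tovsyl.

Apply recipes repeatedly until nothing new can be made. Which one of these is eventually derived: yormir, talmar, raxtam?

yormir

Using R3, falvor makes pyrgal.
Using R6, pyrgal and falvor make galrho.
Using R2, falvor and galrho make yormir.
raxtam would need talmar (R4), but talmar is never obtained. talmar would need faldor and jorsel (R9), but jorsel is never obtained.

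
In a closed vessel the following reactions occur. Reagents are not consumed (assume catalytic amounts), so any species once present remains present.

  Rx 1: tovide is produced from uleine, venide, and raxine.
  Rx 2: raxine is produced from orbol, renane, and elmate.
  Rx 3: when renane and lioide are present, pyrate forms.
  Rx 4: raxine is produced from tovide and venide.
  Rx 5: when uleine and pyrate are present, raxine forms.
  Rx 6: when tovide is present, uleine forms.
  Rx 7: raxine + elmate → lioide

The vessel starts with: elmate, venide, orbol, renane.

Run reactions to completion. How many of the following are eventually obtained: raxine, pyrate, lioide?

orbol, renane, and elmate present → raxine forms (Rx 2).
raxine and elmate present → lioide forms (Rx 7).
renane and lioide present → pyrate forms (Rx 3).
raxine: reached.
pyrate: reached.
lioide: reached.
All 3 are reached.

3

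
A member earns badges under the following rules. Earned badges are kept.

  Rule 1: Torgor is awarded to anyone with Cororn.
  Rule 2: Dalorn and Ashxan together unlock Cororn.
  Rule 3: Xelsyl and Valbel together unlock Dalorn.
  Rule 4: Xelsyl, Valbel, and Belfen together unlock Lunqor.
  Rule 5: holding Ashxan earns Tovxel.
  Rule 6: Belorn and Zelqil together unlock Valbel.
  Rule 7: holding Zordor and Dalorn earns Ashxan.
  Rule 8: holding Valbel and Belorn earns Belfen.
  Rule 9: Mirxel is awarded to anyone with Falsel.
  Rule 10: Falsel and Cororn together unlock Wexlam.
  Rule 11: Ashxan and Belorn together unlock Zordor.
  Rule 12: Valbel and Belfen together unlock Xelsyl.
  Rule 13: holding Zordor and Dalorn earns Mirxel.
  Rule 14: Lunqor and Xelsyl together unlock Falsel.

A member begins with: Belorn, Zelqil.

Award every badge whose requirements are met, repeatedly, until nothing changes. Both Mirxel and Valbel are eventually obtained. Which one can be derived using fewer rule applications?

Valbel

Valbel: With Belorn and Zelqil, Valbel is earned (Rule 6). [1 rule application]
Mirxel: With Belorn and Zelqil, Valbel is earned (Rule 6). With Valbel and Belorn, Belfen is earned (Rule 8). With Valbel and Belfen, Xelsyl is earned (Rule 12). With Xelsyl, Valbel, and Belfen, Lunqor is earned (Rule 4). With Lunqor and Xelsyl, Falsel is earned (Rule 14). With Falsel, Mirxel is earned (Rule 9). [6 rule applications]
Valbel needs fewer.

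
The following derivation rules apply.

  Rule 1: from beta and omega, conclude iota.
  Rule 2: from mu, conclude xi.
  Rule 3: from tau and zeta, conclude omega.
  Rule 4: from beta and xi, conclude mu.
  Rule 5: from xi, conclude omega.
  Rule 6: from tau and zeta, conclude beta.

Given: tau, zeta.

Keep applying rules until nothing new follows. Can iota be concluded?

tau and zeta hold, so omega follows (Rule 3).
tau and zeta hold, so beta follows (Rule 6).
beta and omega hold, so iota follows (Rule 1).

Yes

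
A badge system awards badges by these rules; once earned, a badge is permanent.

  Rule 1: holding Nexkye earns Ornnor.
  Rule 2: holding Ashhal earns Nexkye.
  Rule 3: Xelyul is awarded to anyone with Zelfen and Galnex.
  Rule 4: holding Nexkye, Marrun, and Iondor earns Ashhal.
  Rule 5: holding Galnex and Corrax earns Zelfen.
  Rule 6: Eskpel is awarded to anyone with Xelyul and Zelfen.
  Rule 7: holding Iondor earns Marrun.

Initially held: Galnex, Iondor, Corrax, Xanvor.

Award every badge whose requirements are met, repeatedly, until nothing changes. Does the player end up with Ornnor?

Ornnor would need Nexkye (Rule 1), but Nexkye is never earned.

No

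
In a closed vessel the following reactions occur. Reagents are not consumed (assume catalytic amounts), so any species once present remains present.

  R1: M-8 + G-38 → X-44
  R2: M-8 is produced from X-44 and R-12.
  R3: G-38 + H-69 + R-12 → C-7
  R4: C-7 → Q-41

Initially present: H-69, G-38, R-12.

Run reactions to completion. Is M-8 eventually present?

No

M-8 would need X-44 and R-12 (R2), but X-44 never forms.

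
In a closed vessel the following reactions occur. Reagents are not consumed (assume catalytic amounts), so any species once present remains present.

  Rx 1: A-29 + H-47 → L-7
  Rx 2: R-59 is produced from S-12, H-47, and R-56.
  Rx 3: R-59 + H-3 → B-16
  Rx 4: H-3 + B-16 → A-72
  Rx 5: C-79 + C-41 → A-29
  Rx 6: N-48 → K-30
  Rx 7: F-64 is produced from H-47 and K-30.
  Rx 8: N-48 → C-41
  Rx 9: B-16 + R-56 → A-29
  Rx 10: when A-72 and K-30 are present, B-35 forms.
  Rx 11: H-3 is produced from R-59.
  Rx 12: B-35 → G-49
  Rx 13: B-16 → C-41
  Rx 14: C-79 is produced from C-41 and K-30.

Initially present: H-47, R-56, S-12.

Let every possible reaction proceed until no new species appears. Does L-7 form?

Yes

S-12, H-47, and R-56 present → R-59 forms (Rx 2).
R-59 present → H-3 forms (Rx 11).
R-59 and H-3 present → B-16 forms (Rx 3).
B-16 and R-56 present → A-29 forms (Rx 9).
A-29 and H-47 present → L-7 forms (Rx 1).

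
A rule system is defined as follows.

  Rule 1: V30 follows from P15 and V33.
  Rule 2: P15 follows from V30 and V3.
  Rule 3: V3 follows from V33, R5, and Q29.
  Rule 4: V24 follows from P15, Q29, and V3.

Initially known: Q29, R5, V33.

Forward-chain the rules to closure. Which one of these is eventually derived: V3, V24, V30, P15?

V3

From V33, R5, and Q29, Rule 3 gives V3.
V30 would need P15 and V33 (Rule 1), but P15 is never established. V24 would need P15, Q29, and V3 (Rule 4), but P15 is never established. P15 would need V30 and V3 (Rule 2), but V30 is never established.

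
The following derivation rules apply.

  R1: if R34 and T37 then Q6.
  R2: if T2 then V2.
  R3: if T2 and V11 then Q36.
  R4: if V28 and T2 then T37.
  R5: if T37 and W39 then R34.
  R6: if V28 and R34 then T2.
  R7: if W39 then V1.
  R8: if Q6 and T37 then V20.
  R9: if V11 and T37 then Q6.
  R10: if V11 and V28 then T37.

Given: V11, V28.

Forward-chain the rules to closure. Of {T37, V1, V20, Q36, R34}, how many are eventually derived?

2

V11 and V28 hold, so T37 follows (R10).
From V11 and T37, R9 gives Q6.
Q6 and T37 hold, so V20 follows (R8).
T37: reached.
V1 would need W39 (R7), but W39 is never established.
V20: reached.
Q36 would need T2 and V11 (R3), but T2 is never established.
R34 would need T37 and W39 (R5), but W39 is never established.
Reached: T37 and V20 — 2 of the 5.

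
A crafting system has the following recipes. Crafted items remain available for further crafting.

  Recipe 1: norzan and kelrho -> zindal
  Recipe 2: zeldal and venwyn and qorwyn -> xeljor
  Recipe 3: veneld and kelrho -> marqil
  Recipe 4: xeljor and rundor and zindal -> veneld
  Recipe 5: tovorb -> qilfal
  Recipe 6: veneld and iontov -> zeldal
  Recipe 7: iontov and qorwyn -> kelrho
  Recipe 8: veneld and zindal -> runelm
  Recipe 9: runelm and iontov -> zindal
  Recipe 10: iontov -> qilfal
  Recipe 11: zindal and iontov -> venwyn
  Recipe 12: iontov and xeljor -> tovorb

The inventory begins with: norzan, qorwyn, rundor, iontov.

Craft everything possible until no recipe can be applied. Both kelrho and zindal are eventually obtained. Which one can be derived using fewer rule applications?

kelrho

kelrho: Using Recipe 7, iontov and qorwyn make kelrho. [1 rule application]
zindal: Using Recipe 7, iontov and qorwyn make kelrho. norzan and kelrho -> zindal (Recipe 1). [2 rule applications]
kelrho needs fewer.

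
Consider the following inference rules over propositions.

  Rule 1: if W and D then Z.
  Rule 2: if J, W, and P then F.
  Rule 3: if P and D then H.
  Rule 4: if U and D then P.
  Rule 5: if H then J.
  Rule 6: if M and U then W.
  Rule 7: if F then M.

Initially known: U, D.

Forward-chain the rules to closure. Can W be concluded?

No

W would need M and U (Rule 6), but M is never established.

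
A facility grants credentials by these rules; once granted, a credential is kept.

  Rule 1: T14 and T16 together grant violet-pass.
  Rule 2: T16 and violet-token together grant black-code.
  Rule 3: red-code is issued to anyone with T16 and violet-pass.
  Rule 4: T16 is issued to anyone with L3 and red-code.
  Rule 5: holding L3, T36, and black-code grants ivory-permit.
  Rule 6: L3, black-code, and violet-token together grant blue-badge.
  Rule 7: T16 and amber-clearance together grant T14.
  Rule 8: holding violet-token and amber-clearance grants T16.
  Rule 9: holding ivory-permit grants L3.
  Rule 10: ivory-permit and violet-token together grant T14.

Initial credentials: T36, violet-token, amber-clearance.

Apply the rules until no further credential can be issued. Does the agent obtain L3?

L3 would need ivory-permit (Rule 9), but ivory-permit is never granted.

No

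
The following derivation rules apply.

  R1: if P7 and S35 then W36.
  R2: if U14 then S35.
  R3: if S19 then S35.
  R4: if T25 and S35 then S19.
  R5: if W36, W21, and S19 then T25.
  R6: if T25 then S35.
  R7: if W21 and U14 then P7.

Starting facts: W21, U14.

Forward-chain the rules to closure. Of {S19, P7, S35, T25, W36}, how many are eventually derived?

W21 and U14 hold, so P7 follows (R7).
From U14, R2 gives S35.
P7 and S35 hold, so W36 follows (R1).
S19 would need T25 and S35 (R4), but T25 is never established.
P7: reached.
S35: reached.
T25 would need W36, W21, and S19 (R5), but S19 is never established.
W36: reached.
Reached: P7, S35, and W36 — 3 of the 5.

3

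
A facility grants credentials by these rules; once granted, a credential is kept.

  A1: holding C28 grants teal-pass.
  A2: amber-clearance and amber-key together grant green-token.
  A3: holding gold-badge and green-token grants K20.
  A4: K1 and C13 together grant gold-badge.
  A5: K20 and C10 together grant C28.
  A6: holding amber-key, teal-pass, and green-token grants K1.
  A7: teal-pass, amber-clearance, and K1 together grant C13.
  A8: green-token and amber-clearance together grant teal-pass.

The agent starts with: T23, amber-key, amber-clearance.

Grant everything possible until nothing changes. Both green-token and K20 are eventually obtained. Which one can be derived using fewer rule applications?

green-token

green-token: Holding amber-clearance and amber-key grants green-token (A2). [1 rule application]
K20: Holding amber-clearance and amber-key grants green-token (A2). Holding green-token and amber-clearance grants teal-pass (A8). Holding amber-key, teal-pass, and green-token grants K1 (A6). Holding teal-pass, amber-clearance, and K1 grants C13 (A7). Holding K1 and C13 grants gold-badge (A4). Holding gold-badge and green-token grants K20 (A3). [6 rule applications]
green-token needs fewer.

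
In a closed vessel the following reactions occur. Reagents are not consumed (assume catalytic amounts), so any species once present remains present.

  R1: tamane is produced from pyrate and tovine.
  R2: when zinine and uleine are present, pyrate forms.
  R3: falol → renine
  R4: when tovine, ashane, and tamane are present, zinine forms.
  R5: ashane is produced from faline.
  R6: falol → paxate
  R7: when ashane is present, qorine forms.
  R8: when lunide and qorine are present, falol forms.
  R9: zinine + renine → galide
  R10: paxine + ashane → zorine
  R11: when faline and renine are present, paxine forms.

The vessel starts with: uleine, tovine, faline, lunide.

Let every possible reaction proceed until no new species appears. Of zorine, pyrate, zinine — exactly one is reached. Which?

faline present → ashane forms (R5).
ashane present → qorine forms (R7).
lunide and qorine present → falol forms (R8).
falol present → renine forms (R3).
faline and renine present → paxine forms (R11).
paxine and ashane present → zorine forms (R10).
zinine would need tovine, ashane, and tamane (R4), but tamane never forms. pyrate would need zinine and uleine (R2), but zinine never forms.

zorine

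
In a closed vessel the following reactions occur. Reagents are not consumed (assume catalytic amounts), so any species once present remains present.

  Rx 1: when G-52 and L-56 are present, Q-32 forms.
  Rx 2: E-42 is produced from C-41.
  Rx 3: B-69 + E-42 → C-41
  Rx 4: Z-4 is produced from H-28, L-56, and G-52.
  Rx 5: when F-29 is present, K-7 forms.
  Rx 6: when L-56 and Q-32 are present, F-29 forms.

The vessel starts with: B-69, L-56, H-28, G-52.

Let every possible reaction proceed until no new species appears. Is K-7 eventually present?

Yes

G-52 and L-56 present → Q-32 forms (Rx 1).
L-56 and Q-32 present → F-29 forms (Rx 6).
F-29 present → K-7 forms (Rx 5).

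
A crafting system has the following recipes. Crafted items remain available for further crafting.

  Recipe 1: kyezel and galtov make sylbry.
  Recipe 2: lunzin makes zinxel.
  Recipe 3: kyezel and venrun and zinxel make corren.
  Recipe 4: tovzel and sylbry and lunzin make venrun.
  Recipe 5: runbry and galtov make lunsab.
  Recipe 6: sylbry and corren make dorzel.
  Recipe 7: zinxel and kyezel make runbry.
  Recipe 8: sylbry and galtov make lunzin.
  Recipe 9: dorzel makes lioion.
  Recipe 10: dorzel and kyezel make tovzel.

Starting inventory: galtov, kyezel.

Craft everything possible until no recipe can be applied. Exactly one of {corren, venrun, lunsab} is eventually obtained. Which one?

kyezel and galtov → sylbry (Recipe 1).
Using Recipe 8, sylbry and galtov make lunzin.
lunzin → zinxel (Recipe 2).
Using Recipe 7, zinxel and kyezel make runbry.
runbry and galtov → lunsab (Recipe 5).
corren would need kyezel, venrun, and zinxel (Recipe 3), but venrun is never obtained. venrun would need tovzel, sylbry, and lunzin (Recipe 4), but tovzel is never obtained.

lunsab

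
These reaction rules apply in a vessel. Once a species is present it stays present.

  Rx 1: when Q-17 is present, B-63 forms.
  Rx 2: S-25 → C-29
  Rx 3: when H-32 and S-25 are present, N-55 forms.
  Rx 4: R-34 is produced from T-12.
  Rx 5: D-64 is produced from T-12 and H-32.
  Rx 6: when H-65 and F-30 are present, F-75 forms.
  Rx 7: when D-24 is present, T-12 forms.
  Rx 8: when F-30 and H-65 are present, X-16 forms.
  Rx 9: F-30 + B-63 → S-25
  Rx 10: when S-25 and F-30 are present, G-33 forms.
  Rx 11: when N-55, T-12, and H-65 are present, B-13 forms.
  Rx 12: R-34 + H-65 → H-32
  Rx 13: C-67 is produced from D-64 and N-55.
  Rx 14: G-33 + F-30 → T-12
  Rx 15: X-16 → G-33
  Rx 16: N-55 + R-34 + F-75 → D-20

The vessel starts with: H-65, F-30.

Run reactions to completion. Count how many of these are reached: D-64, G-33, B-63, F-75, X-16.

F-30 and H-65 present → X-16 forms (Rx 8).
H-65 and F-30 present → F-75 forms (Rx 6).
X-16 present → G-33 forms (Rx 15).
G-33 and F-30 present → T-12 forms (Rx 14).
T-12 present → R-34 forms (Rx 4).
R-34 and H-65 present → H-32 forms (Rx 12).
T-12 and H-32 present → D-64 forms (Rx 5).
D-64: reached.
G-33: reached.
B-63 would need Q-17 (Rx 1), but Q-17 never forms.
F-75: reached.
X-16: reached.
Reached: D-64, G-33, F-75, and X-16 — 4 of the 5.

4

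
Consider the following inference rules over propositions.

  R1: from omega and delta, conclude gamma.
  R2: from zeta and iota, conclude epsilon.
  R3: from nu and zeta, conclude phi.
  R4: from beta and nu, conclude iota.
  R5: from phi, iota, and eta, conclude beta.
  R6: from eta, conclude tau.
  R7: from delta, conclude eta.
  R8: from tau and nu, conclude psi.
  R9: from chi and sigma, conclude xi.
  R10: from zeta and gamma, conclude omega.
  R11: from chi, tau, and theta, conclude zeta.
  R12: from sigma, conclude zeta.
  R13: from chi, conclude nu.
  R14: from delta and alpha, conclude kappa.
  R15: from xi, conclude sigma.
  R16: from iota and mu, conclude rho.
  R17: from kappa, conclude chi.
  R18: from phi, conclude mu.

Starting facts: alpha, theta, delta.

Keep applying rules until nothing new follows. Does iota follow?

No

iota would need beta and nu (R4), but beta is never established.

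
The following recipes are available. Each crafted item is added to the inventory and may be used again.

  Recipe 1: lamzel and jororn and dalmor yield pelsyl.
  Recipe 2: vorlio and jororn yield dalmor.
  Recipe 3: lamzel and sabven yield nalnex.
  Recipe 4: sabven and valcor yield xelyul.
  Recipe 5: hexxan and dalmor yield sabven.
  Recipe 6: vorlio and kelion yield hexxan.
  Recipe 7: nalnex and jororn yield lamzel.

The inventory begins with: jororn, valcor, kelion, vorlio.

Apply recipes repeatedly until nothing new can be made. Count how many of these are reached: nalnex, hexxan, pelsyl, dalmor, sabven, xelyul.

vorlio and jororn → dalmor (Recipe 2).
Using Recipe 6, vorlio and kelion make hexxan.
hexxan and dalmor → sabven (Recipe 5).
sabven and valcor → xelyul (Recipe 4).
nalnex would need lamzel and sabven (Recipe 3), but lamzel is never obtained.
hexxan: reached.
pelsyl would need lamzel, jororn, and dalmor (Recipe 1), but lamzel is never obtained.
dalmor: reached.
sabven: reached.
xelyul: reached.
Reached: hexxan, dalmor, sabven, and xelyul — 4 of the 6.

4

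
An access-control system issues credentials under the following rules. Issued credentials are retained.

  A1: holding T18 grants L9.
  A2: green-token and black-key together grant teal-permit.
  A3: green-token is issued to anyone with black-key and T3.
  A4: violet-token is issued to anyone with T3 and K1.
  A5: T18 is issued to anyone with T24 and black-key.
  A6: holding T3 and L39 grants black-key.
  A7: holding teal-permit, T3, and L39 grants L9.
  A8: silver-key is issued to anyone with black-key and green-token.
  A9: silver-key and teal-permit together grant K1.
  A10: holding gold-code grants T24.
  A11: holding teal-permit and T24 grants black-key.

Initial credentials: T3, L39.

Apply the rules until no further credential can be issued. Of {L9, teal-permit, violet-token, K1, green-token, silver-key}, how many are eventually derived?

Holding T3 and L39 grants black-key (A6).
Holding black-key and T3 grants green-token (A3).
Holding green-token and black-key grants teal-permit (A2).
Holding black-key and green-token grants silver-key (A8).
Holding teal-permit, T3, and L39 grants L9 (A7).
Holding silver-key and teal-permit grants K1 (A9).
Holding T3 and K1 grants violet-token (A4).
L9: reached.
teal-permit: reached.
violet-token: reached.
K1: reached.
green-token: reached.
silver-key: reached.
All 6 are reached.

6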